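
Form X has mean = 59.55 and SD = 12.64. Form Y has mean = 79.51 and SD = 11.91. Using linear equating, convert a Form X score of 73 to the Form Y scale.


slope = SD_Y / SD_X = 11.91 / 12.64 ~ 0.9422
intercept = mean_Y - slope * mean_X = 79.51 - (11.91 / 12.64) * 59.55 ~ 23.3992
Y = slope * X + intercept. To avoid rounding drift from the rounded slope/intercept, evaluate the equivalent form Y = mean_Y + SD_Y * (X - mean_X) / SD_X at full precision:
Y = 79.51 + 11.91 * (73 - 59.55) / 12.64
Y = 79.51 + 11.91 * 13.45 / 12.64
Y = 79.51 + 160.1895 / 12.64
Y = 79.51 + 12.6732
Y = 92.1832

92.1832


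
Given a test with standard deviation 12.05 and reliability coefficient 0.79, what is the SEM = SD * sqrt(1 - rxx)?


SEM = SD * sqrt(1 - rxx)
SEM = 12.05 * sqrt(1 - 0.79)
SEM = 12.05 * sqrt(0.21) = 12.05 * 0.458258
SEM = 5.522

5.522


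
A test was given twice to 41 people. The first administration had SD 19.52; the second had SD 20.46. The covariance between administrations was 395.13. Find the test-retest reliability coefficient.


r = cov(X,Y) / (SD_X * SD_Y)
r = 395.13 / (19.52 * 20.46)
r = 395.13 / 399.3792
r = 0.9894

0.9894


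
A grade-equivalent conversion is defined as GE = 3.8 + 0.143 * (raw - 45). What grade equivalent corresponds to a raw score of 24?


raw - median = 24 - 45 = -21
slope * diff = 0.143 * -21 = -3.003
GE = 3.8 + -3.003
GE = 0.797

0.797


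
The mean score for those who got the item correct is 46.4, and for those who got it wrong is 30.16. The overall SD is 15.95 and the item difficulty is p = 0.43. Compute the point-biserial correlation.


q = 1 - p = 0.57
rpb = ((M1 - M0) / SD) * sqrt(p * q)
rpb = ((46.4 - 30.16) / 15.95) * sqrt(0.43 * 0.57)
rpb = 0.5041

0.5041


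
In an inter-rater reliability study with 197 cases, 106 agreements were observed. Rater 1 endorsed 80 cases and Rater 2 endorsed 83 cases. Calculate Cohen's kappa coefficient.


P_o = 106/197 = 0.538071
P_e = (80*83 + 117*114) / 38809 = 0.514778
kappa = (P_o - P_e) / (1 - P_e)
kappa = (0.538071 - 0.514778) / (1 - 0.514778)
kappa = 0.048

0.048


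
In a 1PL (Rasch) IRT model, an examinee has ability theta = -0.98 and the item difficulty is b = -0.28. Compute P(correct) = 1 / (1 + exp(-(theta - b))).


theta - b = -0.98 - -0.28 = -0.7
exp(-(theta - b)) = exp(0.7) = 2.0138
P = 1 / (1 + 2.0138)
P = 0.3318

0.3318


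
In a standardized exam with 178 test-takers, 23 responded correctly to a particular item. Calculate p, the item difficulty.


Item difficulty p = number correct / total examinees
p = 23 / 178
p = 0.1292

0.1292


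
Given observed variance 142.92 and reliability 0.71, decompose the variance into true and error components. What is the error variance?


var_true = rxx * var_obs = 0.71 * 142.92 = 101.4732
var_error = var_obs - var_true
var_error = 142.92 - 101.4732
var_error = 41.4468

41.4468


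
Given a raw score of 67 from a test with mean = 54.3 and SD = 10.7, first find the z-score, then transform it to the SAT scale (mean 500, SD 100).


z = (X - mean) / SD = (67 - 54.3) / 10.7
z = 12.7 / 10.7
z = 1.1869
SAT-scale = SAT = 500 + 100z
Carry z at full precision (z = 12.7 / 10.7) into the conversion:
SAT-scale = 500 + 100 * (12.7 / 10.7) = 500 + 1270 / 10.7
SAT-scale = 500 + 118.6916
SAT-scale = 618.6916

618.6916


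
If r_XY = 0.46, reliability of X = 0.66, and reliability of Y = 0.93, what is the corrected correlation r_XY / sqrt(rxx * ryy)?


r_corrected = rxy / sqrt(rxx * ryy)
= 0.46 / sqrt(0.66 * 0.93)
= 0.46 / sqrt(0.6138)
= 0.46 / 0.783454
r_corrected = 0.5871

0.5871


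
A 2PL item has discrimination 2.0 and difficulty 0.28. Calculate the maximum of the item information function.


For 2PL, max info at theta = b = 0.28
I_max = a^2 / 4 = 2.0^2 / 4
= 4.0 / 4
I_max = 1.0

1.0


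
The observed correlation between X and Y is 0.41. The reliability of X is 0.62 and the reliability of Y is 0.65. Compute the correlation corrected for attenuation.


r_corrected = rxy / sqrt(rxx * ryy)
= 0.41 / sqrt(0.62 * 0.65)
= 0.41 / sqrt(0.403)
= 0.41 / 0.634823
r_corrected = 0.6458

0.6458


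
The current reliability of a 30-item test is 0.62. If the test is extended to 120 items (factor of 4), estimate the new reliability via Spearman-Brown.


r_new = (n * rxx) / (1 + (n-1) * rxx)
r_new = (4 * 0.62) / (1 + 3 * 0.62)
r_new = 2.48 / 2.86
r_new = 0.8671

0.8671


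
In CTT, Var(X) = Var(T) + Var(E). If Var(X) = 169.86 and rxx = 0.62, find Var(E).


var_true = rxx * var_obs = 0.62 * 169.86 = 105.3132
var_error = var_obs - var_true
var_error = 169.86 - 105.3132
var_error = 64.5468

64.5468


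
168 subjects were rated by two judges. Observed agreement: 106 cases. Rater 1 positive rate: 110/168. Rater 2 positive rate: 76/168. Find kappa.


P_o = 106/168 = 0.630952
P_e = (110*76 + 58*92) / 28224 = 0.485261
kappa = (P_o - P_e) / (1 - P_e)
kappa = (0.630952 - 0.485261) / (1 - 0.485261)
kappa = 0.283

0.283


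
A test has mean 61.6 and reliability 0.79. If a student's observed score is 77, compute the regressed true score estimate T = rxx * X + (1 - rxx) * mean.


T_est = rxx * X + (1 - rxx) * mean
T_est = 0.79 * 77 + 0.21 * 61.6
T_est = 60.83 + 12.936
T_est = 73.766

73.766


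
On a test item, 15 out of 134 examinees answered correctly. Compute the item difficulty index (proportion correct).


Item difficulty p = number correct / total examinees
p = 15 / 134
p = 0.1119

0.1119


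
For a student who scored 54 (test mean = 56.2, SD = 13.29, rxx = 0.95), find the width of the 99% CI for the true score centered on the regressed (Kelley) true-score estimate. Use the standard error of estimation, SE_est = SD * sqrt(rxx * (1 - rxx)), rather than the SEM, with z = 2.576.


True score estimate = 0.95*54 + 0.05*56.2 = 54.11
SE_est = SD * sqrt(rxx * (1 - rxx)) = 13.29 * sqrt(0.95 * 0.05) = 13.29 * sqrt(0.0475) = 2.896488
CI = T_est +/- z * SE_est, so width = 2 * z * SE_est = 2 * 2.576 * 2.896488
Width = 14.9227

14.9227


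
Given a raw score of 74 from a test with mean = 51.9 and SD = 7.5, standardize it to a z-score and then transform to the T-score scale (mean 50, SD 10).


z = (X - mean) / SD = (74 - 51.9) / 7.5
z = 22.1 / 7.5
z = 2.9467
T-score = T = 50 + 10z
Carry z at full precision (z = 22.1 / 7.5) into the conversion:
T-score = 50 + 10 * (22.1 / 7.5) = 50 + 221 / 7.5
T-score = 50 + 29.4667
T-score = 79.4667

79.4667


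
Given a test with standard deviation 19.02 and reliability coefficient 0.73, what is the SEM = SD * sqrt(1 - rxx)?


SEM = SD * sqrt(1 - rxx)
SEM = 19.02 * sqrt(1 - 0.73)
SEM = 19.02 * sqrt(0.27) = 19.02 * 0.519615
SEM = 9.8831

9.8831


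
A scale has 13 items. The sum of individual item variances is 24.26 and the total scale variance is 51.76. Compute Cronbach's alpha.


alpha = (k/(k-1)) * (1 - sum(si^2)/s_total^2)
= (13/12) * (1 - 24.26/51.76)
alpha = 0.5756

0.5756


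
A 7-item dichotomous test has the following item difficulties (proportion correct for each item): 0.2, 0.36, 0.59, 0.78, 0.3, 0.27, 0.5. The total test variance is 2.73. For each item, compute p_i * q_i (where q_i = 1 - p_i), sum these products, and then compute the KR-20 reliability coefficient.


For each item, compute p_i * q_i:
  Item 1: 0.2 * 0.8 = 0.16
  Item 2: 0.36 * 0.64 = 0.2304
  Item 3: 0.59 * 0.41 = 0.2419
  Item 4: 0.78 * 0.22 = 0.1716
  Item 5: 0.3 * 0.7 = 0.21
  Item 6: 0.27 * 0.73 = 0.1971
  Item 7: 0.5 * 0.5 = 0.25
Sum(p_i * q_i) = 0.16 + 0.2304 + 0.2419 + 0.1716 + 0.21 + 0.1971 + 0.25 = 1.461
KR-20 = (k/(k-1)) * (1 - Sum(p_i*q_i) / Var_total)
= (7/6) * (1 - 1.461/2.73)
= 1.1667 * 0.4648
KR-20 = 0.5423

0.5423


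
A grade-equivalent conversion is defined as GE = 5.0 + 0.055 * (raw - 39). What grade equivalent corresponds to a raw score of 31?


raw - median = 31 - 39 = -8
slope * diff = 0.055 * -8 = -0.44
GE = 5.0 + -0.44
GE = 4.56

4.56


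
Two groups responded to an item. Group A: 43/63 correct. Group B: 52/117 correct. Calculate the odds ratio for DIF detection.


Odds_A = 43/20 = 2.15
Odds_B = 52/65 = 0.8
OR = Odds_A / Odds_B = 2.15 / 0.8
Exactly, OR = (43 * 65) / (20 * 52) = 2795 / 1040
OR = 2.6875

2.6875


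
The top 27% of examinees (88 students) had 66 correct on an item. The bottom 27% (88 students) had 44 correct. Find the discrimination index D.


p_upper = 66/88 = 0.75
p_lower = 44/88 = 0.5
D = 0.75 - 0.5 = 0.25

0.25


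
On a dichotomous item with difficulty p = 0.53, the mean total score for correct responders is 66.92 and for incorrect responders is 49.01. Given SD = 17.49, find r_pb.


q = 1 - p = 0.47
rpb = ((M1 - M0) / SD) * sqrt(p * q)
rpb = ((66.92 - 49.01) / 17.49) * sqrt(0.53 * 0.47)
rpb = 0.5111

0.5111


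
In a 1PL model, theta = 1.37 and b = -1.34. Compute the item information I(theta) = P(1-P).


P = 1/(1+exp(-(1.37--1.34))) = 0.9376
I = P*(1-P) = 0.9376 * 0.0624
I = 0.0585

0.0585


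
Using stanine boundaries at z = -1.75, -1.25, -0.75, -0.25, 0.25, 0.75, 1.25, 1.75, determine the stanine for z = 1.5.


Stanine boundaries: [-1.75, -1.25, -0.75, -0.25, 0.25, 0.75, 1.25, 1.75]
z = 1.5
Check each boundary:
  z >= -1.75 -> could be stanine 2
  z >= -1.25 -> could be stanine 3
  z >= -0.75 -> could be stanine 4
  z >= -0.25 -> could be stanine 5
  z >= 0.25 -> could be stanine 6
  z >= 0.75 -> could be stanine 7
  z >= 1.25 -> could be stanine 8
  z < 1.75
Highest qualifying boundary gives stanine = 8

8


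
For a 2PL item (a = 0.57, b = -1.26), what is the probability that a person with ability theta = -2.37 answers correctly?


a*(theta - b) = 0.57 * (-2.37 - -1.26) = -0.6327
exp(--0.6327) = 1.8827
P = 1 / (1 + 1.8827)
P = 0.3469

0.3469


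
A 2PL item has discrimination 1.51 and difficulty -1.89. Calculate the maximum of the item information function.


For 2PL, max info at theta = b = -1.89
I_max = a^2 / 4 = 1.51^2 / 4
= 2.2801 / 4
I_max = 0.57

0.57


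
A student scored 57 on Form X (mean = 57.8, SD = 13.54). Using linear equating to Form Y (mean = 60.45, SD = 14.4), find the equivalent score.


slope = SD_Y / SD_X = 14.4 / 13.54 ~ 1.0635
intercept = mean_Y - slope * mean_X = 60.45 - (14.4 / 13.54) * 57.8 ~ -1.0212
Y = slope * X + intercept. To avoid rounding drift from the rounded slope/intercept, evaluate the equivalent form Y = mean_Y + SD_Y * (X - mean_X) / SD_X at full precision:
Y = 60.45 + 14.4 * (57 - 57.8) / 13.54
Y = 60.45 - 14.4 * 0.8 / 13.54
Y = 60.45 - 11.52 / 13.54
Y = 60.45 - 0.8508
Y = 59.5992

59.5992


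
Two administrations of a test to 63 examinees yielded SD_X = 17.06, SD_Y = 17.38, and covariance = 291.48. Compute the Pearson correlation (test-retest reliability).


r = cov(X,Y) / (SD_X * SD_Y)
r = 291.48 / (17.06 * 17.38)
r = 291.48 / 296.5028
r = 0.9831

0.9831


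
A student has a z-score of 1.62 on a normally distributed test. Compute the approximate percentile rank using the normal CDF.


CDF(z) = 0.5 * (1 + erf(z/sqrt(2)))
erf(1.1455) = 0.8948
CDF = 0.9474
Percentile rank = 0.9474 * 100 = 94.74

94.74


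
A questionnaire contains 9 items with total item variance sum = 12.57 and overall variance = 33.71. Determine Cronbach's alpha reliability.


alpha = (k/(k-1)) * (1 - sum(si^2)/s_total^2)
= (9/8) * (1 - 12.57/33.71)
alpha = 0.7055

0.7055


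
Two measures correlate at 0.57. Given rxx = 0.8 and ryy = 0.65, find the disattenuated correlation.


r_corrected = rxy / sqrt(rxx * ryy)
= 0.57 / sqrt(0.8 * 0.65)
= 0.57 / sqrt(0.52)
= 0.57 / 0.72111
r_corrected = 0.7904

0.7904


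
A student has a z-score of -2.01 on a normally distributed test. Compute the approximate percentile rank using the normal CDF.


CDF(z) = 0.5 * (1 + erf(z/sqrt(2)))
erf(-1.4213) = -0.9556
CDF = 0.0222
Percentile rank = 0.0222 * 100 = 2.22

2.22


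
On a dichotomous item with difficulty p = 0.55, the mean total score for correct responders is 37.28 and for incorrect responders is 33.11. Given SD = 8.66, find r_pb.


q = 1 - p = 0.45
rpb = ((M1 - M0) / SD) * sqrt(p * q)
rpb = ((37.28 - 33.11) / 8.66) * sqrt(0.55 * 0.45)
rpb = 0.2396

0.2396


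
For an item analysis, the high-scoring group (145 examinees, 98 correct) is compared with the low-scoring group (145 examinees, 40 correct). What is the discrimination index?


p_upper = 98/145 = 0.6759
p_lower = 40/145 = 0.2759
D = 0.6759 - 0.2759 = 0.4

0.4


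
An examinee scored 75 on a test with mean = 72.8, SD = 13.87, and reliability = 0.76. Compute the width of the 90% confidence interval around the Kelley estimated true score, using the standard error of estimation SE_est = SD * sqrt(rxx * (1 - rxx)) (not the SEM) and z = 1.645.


True score estimate = 0.76*75 + 0.24*72.8 = 74.472
SE_est = SD * sqrt(rxx * (1 - rxx)) = 13.87 * sqrt(0.76 * 0.24) = 13.87 * sqrt(0.1824) = 5.923643
CI = T_est +/- z * SE_est, so width = 2 * z * SE_est = 2 * 1.645 * 5.923643
Width = 19.4888

19.4888


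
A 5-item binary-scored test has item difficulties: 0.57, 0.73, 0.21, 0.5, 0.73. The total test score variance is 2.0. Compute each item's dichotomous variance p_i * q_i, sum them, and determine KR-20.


For each item, compute p_i * q_i:
  Item 1: 0.57 * 0.43 = 0.2451
  Item 2: 0.73 * 0.27 = 0.1971
  Item 3: 0.21 * 0.79 = 0.1659
  Item 4: 0.5 * 0.5 = 0.25
  Item 5: 0.73 * 0.27 = 0.1971
Sum(p_i * q_i) = 0.2451 + 0.1971 + 0.1659 + 0.25 + 0.1971 = 1.0552
KR-20 = (k/(k-1)) * (1 - Sum(p_i*q_i) / Var_total)
= (5/4) * (1 - 1.0552/2.0)
= 1.25 * 0.4724
KR-20 = 0.5905

0.5905


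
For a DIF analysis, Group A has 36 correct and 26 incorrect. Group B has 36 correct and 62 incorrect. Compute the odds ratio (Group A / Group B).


Odds_A = 36/26 = 1.3846
Odds_B = 36/62 = 0.5806
OR = Odds_A / Odds_B = 1.3846 / 0.5806
Exactly, OR = (36 * 62) / (26 * 36) = 2232 / 936
OR = 2.3846

2.3846


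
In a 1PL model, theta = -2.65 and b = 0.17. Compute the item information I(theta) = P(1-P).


P = 1/(1+exp(-(-2.65-0.17))) = 0.0563
I = P*(1-P) = 0.0563 * 0.9437
I = 0.0531

0.0531


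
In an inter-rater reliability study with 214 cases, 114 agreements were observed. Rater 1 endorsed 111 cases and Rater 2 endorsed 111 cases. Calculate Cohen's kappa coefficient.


P_o = 114/214 = 0.53271
P_e = (111*111 + 103*103) / 45796 = 0.500699
kappa = (P_o - P_e) / (1 - P_e)
kappa = (0.53271 - 0.500699) / (1 - 0.500699)
kappa = 0.0641

0.0641


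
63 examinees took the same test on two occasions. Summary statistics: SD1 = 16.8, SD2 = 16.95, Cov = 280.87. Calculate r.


r = cov(X,Y) / (SD_X * SD_Y)
r = 280.87 / (16.8 * 16.95)
r = 280.87 / 284.76
r = 0.9863

0.9863


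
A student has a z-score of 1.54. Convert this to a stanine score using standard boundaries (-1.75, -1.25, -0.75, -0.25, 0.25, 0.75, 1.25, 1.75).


Stanine boundaries: [-1.75, -1.25, -0.75, -0.25, 0.25, 0.75, 1.25, 1.75]
z = 1.54
Check each boundary:
  z >= -1.75 -> could be stanine 2
  z >= -1.25 -> could be stanine 3
  z >= -0.75 -> could be stanine 4
  z >= -0.25 -> could be stanine 5
  z >= 0.25 -> could be stanine 6
  z >= 0.75 -> could be stanine 7
  z >= 1.25 -> could be stanine 8
  z < 1.75
Highest qualifying boundary gives stanine = 8

8


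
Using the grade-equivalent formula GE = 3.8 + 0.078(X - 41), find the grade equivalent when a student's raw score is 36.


raw - median = 36 - 41 = -5
slope * diff = 0.078 * -5 = -0.39
GE = 3.8 + -0.39
GE = 3.41

3.41


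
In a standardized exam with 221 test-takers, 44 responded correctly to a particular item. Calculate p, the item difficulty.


Item difficulty p = number correct / total examinees
p = 44 / 221
p = 0.1991

0.1991


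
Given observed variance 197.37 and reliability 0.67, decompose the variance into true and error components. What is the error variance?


var_true = rxx * var_obs = 0.67 * 197.37 = 132.2379
var_error = var_obs - var_true
var_error = 197.37 - 132.2379
var_error = 65.1321

65.1321


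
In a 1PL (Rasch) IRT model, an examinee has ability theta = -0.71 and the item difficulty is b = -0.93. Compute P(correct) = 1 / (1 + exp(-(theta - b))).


theta - b = -0.71 - -0.93 = 0.22
exp(-(theta - b)) = exp(-0.22) = 0.8025
P = 1 / (1 + 0.8025)
P = 0.5548

0.5548


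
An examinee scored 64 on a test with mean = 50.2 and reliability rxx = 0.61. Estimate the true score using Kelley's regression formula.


T_est = rxx * X + (1 - rxx) * mean
T_est = 0.61 * 64 + 0.39 * 50.2
T_est = 39.04 + 19.578
T_est = 58.618

58.618


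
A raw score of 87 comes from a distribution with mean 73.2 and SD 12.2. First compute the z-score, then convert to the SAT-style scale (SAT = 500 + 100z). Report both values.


z = (X - mean) / SD = (87 - 73.2) / 12.2
z = 13.8 / 12.2
z = 1.1311
SAT-scale = SAT = 500 + 100z
Carry z at full precision (z = 13.8 / 12.2) into the conversion:
SAT-scale = 500 + 100 * (13.8 / 12.2) = 500 + 1380 / 12.2
SAT-scale = 500 + 113.1148
SAT-scale = 613.1148

613.1148


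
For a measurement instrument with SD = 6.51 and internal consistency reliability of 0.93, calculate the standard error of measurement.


SEM = SD * sqrt(1 - rxx)
SEM = 6.51 * sqrt(1 - 0.93)
SEM = 6.51 * sqrt(0.07) = 6.51 * 0.264575
SEM = 1.7224

1.7224


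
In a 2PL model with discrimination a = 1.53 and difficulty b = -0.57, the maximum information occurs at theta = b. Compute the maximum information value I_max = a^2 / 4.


For 2PL, max info at theta = b = -0.57
I_max = a^2 / 4 = 1.53^2 / 4
= 2.3409 / 4
I_max = 0.5852

0.5852


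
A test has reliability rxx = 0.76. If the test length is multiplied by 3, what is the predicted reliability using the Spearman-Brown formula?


r_new = (n * rxx) / (1 + (n-1) * rxx)
r_new = (3 * 0.76) / (1 + 2 * 0.76)
r_new = 2.28 / 2.52
r_new = 0.9048

0.9048


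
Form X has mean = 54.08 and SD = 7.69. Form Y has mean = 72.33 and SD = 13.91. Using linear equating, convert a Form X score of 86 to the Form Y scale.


slope = SD_Y / SD_X = 13.91 / 7.69 ~ 1.8088
intercept = mean_Y - slope * mean_X = 72.33 - (13.91 / 7.69) * 54.08 ~ -25.4922
Y = slope * X + intercept. To avoid rounding drift from the rounded slope/intercept, evaluate the equivalent form Y = mean_Y + SD_Y * (X - mean_X) / SD_X at full precision:
Y = 72.33 + 13.91 * (86 - 54.08) / 7.69
Y = 72.33 + 13.91 * 31.92 / 7.69
Y = 72.33 + 444.0072 / 7.69
Y = 72.33 + 57.7383
Y = 130.0683

130.0683


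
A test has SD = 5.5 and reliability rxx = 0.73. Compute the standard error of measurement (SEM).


SEM = SD * sqrt(1 - rxx)
SEM = 5.5 * sqrt(1 - 0.73)
SEM = 5.5 * sqrt(0.27) = 5.5 * 0.519615
SEM = 2.8579

2.8579


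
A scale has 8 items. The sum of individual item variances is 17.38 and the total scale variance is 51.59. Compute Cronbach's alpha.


alpha = (k/(k-1)) * (1 - sum(si^2)/s_total^2)
= (8/7) * (1 - 17.38/51.59)
alpha = 0.7578

0.7578


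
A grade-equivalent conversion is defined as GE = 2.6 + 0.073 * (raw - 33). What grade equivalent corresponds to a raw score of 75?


raw - median = 75 - 33 = 42
slope * diff = 0.073 * 42 = 3.066
GE = 2.6 + 3.066
GE = 5.666

5.666


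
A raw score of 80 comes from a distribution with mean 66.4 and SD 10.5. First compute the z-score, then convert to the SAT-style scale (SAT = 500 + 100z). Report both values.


z = (X - mean) / SD = (80 - 66.4) / 10.5
z = 13.6 / 10.5
z = 1.2952
SAT-scale = SAT = 500 + 100z
Carry z at full precision (z = 13.6 / 10.5) into the conversion:
SAT-scale = 500 + 100 * (13.6 / 10.5) = 500 + 1360 / 10.5
SAT-scale = 500 + 129.5238
SAT-scale = 629.5238

629.5238


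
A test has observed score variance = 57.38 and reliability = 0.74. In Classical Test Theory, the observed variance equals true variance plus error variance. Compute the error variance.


var_true = rxx * var_obs = 0.74 * 57.38 = 42.4612
var_error = var_obs - var_true
var_error = 57.38 - 42.4612
var_error = 14.9188

14.9188


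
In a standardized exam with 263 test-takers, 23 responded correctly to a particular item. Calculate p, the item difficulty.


Item difficulty p = number correct / total examinees
p = 23 / 263
p = 0.0875

0.0875


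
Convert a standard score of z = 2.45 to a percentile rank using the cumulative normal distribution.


CDF(z) = 0.5 * (1 + erf(z/sqrt(2)))
erf(1.7324) = 0.9857
CDF = 0.9929
Percentile rank = 0.9929 * 100 = 99.29

99.29


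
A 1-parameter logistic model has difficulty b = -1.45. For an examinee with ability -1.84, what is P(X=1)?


theta - b = -1.84 - -1.45 = -0.39
exp(-(theta - b)) = exp(0.39) = 1.477
P = 1 / (1 + 1.477)
P = 0.4037

0.4037


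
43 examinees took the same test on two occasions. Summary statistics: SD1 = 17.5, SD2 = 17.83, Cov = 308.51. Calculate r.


r = cov(X,Y) / (SD_X * SD_Y)
r = 308.51 / (17.5 * 17.83)
r = 308.51 / 312.025
r = 0.9887

0.9887


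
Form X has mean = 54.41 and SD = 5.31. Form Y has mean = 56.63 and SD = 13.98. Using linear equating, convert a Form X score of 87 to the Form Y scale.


slope = SD_Y / SD_X = 13.98 / 5.31 ~ 2.6328
intercept = mean_Y - slope * mean_X = 56.63 - (13.98 / 5.31) * 54.41 ~ -86.6189
Y = slope * X + intercept. To avoid rounding drift from the rounded slope/intercept, evaluate the equivalent form Y = mean_Y + SD_Y * (X - mean_X) / SD_X at full precision:
Y = 56.63 + 13.98 * (87 - 54.41) / 5.31
Y = 56.63 + 13.98 * 32.59 / 5.31
Y = 56.63 + 455.6082 / 5.31
Y = 56.63 + 85.8019
Y = 142.4319

142.4319


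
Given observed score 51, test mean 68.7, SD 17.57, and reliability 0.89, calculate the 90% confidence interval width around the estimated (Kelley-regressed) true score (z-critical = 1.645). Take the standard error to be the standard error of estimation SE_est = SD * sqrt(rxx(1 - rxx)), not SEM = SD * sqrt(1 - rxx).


True score estimate = 0.89*51 + 0.11*68.7 = 52.947
SE_est = SD * sqrt(rxx * (1 - rxx)) = 17.57 * sqrt(0.89 * 0.11) = 17.57 * sqrt(0.0979) = 5.497473
CI = T_est +/- z * SE_est, so width = 2 * z * SE_est = 2 * 1.645 * 5.497473
Width = 18.0867

18.0867


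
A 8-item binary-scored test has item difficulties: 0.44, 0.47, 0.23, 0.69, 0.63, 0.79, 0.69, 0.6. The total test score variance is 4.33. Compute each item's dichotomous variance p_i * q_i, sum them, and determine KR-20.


For each item, compute p_i * q_i:
  Item 1: 0.44 * 0.56 = 0.2464
  Item 2: 0.47 * 0.53 = 0.2491
  Item 3: 0.23 * 0.77 = 0.1771
  Item 4: 0.69 * 0.31 = 0.2139
  Item 5: 0.63 * 0.37 = 0.2331
  Item 6: 0.79 * 0.21 = 0.1659
  Item 7: 0.69 * 0.31 = 0.2139
  Item 8: 0.6 * 0.4 = 0.24
Sum(p_i * q_i) = 0.2464 + 0.2491 + 0.1771 + 0.2139 + 0.2331 + 0.1659 + 0.2139 + 0.24 = 1.7394
KR-20 = (k/(k-1)) * (1 - Sum(p_i*q_i) / Var_total)
= (8/7) * (1 - 1.7394/4.33)
= 1.1429 * 0.5983
KR-20 = 0.6838

0.6838


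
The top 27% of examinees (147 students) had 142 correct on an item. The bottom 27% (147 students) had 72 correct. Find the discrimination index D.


p_upper = 142/147 = 0.966
p_lower = 72/147 = 0.4898
D = 0.966 - 0.4898 = 0.4762

0.4762


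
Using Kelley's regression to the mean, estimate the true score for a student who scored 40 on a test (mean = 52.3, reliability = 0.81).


T_est = rxx * X + (1 - rxx) * mean
T_est = 0.81 * 40 + 0.19 * 52.3
T_est = 32.4 + 9.937
T_est = 42.337

42.337


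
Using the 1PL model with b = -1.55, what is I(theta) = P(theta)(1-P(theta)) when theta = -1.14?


P = 1/(1+exp(-(-1.14--1.55))) = 0.6011
I = P*(1-P) = 0.6011 * 0.3989
I = 0.2398

0.2398


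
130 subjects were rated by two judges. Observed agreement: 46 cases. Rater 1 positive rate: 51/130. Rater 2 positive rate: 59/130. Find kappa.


P_o = 46/130 = 0.353846
P_e = (51*59 + 79*71) / 16900 = 0.509941
kappa = (P_o - P_e) / (1 - P_e)
kappa = (0.353846 - 0.509941) / (1 - 0.509941)
kappa = -0.3185

-0.3185


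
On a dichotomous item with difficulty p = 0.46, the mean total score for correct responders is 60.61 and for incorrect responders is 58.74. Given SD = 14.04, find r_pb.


q = 1 - p = 0.54
rpb = ((M1 - M0) / SD) * sqrt(p * q)
rpb = ((60.61 - 58.74) / 14.04) * sqrt(0.46 * 0.54)
rpb = 0.0664

0.0664


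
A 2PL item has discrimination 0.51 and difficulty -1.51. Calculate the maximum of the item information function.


For 2PL, max info at theta = b = -1.51
I_max = a^2 / 4 = 0.51^2 / 4
= 0.2601 / 4
I_max = 0.065

0.065


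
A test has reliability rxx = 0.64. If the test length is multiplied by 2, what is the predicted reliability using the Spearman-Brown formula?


r_new = (n * rxx) / (1 + (n-1) * rxx)
r_new = (2 * 0.64) / (1 + 1 * 0.64)
r_new = 1.28 / 1.64
r_new = 0.7805

0.7805


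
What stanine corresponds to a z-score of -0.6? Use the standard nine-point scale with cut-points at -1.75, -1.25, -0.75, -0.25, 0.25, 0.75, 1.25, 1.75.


Stanine boundaries: [-1.75, -1.25, -0.75, -0.25, 0.25, 0.75, 1.25, 1.75]
z = -0.6
Check each boundary:
  z >= -1.75 -> could be stanine 2
  z >= -1.25 -> could be stanine 3
  z >= -0.75 -> could be stanine 4
  z < -0.25
  z < 0.25
  z < 0.75
  z < 1.25
  z < 1.75
Highest qualifying boundary gives stanine = 4

4


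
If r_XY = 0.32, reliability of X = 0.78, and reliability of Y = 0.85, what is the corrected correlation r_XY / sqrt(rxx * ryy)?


r_corrected = rxy / sqrt(rxx * ryy)
= 0.32 / sqrt(0.78 * 0.85)
= 0.32 / sqrt(0.663)
= 0.32 / 0.814248
r_corrected = 0.393

0.393


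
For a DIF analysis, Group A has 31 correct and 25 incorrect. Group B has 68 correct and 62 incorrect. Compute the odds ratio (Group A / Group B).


Odds_A = 31/25 = 1.24
Odds_B = 68/62 = 1.0968
OR = Odds_A / Odds_B = 1.24 / 1.0968
Exactly, OR = (31 * 62) / (25 * 68) = 1922 / 1700
OR = 1.1306

1.1306


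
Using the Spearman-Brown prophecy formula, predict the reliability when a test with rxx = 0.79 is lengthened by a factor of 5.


r_new = (n * rxx) / (1 + (n-1) * rxx)
r_new = (5 * 0.79) / (1 + 4 * 0.79)
r_new = 3.95 / 4.16
r_new = 0.9495

0.9495


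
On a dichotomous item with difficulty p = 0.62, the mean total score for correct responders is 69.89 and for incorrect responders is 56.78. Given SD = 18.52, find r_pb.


q = 1 - p = 0.38
rpb = ((M1 - M0) / SD) * sqrt(p * q)
rpb = ((69.89 - 56.78) / 18.52) * sqrt(0.62 * 0.38)
rpb = 0.3436

0.3436


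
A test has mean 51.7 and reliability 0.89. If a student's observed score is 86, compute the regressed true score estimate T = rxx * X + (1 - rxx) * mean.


T_est = rxx * X + (1 - rxx) * mean
T_est = 0.89 * 86 + 0.11 * 51.7
T_est = 76.54 + 5.687
T_est = 82.227

82.227


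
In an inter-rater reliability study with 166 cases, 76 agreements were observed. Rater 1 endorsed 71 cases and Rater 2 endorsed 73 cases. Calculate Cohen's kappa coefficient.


P_o = 76/166 = 0.457831
P_e = (71*73 + 95*93) / 27556 = 0.50871
kappa = (P_o - P_e) / (1 - P_e)
kappa = (0.457831 - 0.50871) / (1 - 0.50871)
kappa = -0.1036

-0.1036


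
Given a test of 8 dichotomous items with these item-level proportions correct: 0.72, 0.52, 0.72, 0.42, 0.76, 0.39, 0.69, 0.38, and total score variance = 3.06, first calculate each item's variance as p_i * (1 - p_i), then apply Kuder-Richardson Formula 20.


For each item, compute p_i * q_i:
  Item 1: 0.72 * 0.28 = 0.2016
  Item 2: 0.52 * 0.48 = 0.2496
  Item 3: 0.72 * 0.28 = 0.2016
  Item 4: 0.42 * 0.58 = 0.2436
  Item 5: 0.76 * 0.24 = 0.1824
  Item 6: 0.39 * 0.61 = 0.2379
  Item 7: 0.69 * 0.31 = 0.2139
  Item 8: 0.38 * 0.62 = 0.2356
Sum(p_i * q_i) = 0.2016 + 0.2496 + 0.2016 + 0.2436 + 0.1824 + 0.2379 + 0.2139 + 0.2356 = 1.7662
KR-20 = (k/(k-1)) * (1 - Sum(p_i*q_i) / Var_total)
= (8/7) * (1 - 1.7662/3.06)
= 1.1429 * 0.4228
KR-20 = 0.4832

0.4832


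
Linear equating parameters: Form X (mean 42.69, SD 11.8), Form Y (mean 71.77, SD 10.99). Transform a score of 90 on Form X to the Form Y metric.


slope = SD_Y / SD_X = 10.99 / 11.8 ~ 0.9314
intercept = mean_Y - slope * mean_X = 71.77 - (10.99 / 11.8) * 42.69 ~ 32.0104
Y = slope * X + intercept. To avoid rounding drift from the rounded slope/intercept, evaluate the equivalent form Y = mean_Y + SD_Y * (X - mean_X) / SD_X at full precision:
Y = 71.77 + 10.99 * (90 - 42.69) / 11.8
Y = 71.77 + 10.99 * 47.31 / 11.8
Y = 71.77 + 519.9369 / 11.8
Y = 71.77 + 44.0624
Y = 115.8324

115.8324


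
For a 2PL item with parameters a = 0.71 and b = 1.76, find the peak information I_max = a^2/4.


For 2PL, max info at theta = b = 1.76
I_max = a^2 / 4 = 0.71^2 / 4
= 0.5041 / 4
I_max = 0.126

0.126


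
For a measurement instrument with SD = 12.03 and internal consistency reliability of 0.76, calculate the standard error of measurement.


SEM = SD * sqrt(1 - rxx)
SEM = 12.03 * sqrt(1 - 0.76)
SEM = 12.03 * sqrt(0.24) = 12.03 * 0.489898
SEM = 5.8935

5.8935


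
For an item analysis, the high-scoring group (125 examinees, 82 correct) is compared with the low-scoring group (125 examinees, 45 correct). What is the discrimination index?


p_upper = 82/125 = 0.656
p_lower = 45/125 = 0.36
D = 0.656 - 0.36 = 0.296

0.296


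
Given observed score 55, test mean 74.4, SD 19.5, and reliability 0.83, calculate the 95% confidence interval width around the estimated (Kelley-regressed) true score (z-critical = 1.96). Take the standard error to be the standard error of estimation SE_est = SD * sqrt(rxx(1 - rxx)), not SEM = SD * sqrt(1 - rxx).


True score estimate = 0.83*55 + 0.17*74.4 = 58.298
SE_est = SD * sqrt(rxx * (1 - rxx)) = 19.5 * sqrt(0.83 * 0.17) = 19.5 * sqrt(0.1411) = 7.32484
CI = T_est +/- z * SE_est, so width = 2 * z * SE_est = 2 * 1.96 * 7.32484
Width = 28.7134

28.7134


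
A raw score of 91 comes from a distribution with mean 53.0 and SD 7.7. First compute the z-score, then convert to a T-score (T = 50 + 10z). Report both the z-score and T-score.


z = (X - mean) / SD = (91 - 53.0) / 7.7
z = 38.0 / 7.7
z = 4.9351
T-score = T = 50 + 10z
Carry z at full precision (z = 38.0 / 7.7) into the conversion:
T-score = 50 + 10 * (38.0 / 7.7) = 50 + 380 / 7.7
T-score = 50 + 49.3506
T-score = 99.3506

99.3506


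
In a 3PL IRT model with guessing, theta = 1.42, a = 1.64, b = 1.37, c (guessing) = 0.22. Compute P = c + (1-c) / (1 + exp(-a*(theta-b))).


logit = 1.64*(1.42 - 1.37) = 0.082
P* = 1/(1 + exp(-0.082)) = 0.5205
P = 0.22 + (1 - 0.22) * 0.5205
P = 0.626

0.626


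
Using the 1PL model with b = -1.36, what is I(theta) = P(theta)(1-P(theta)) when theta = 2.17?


P = 1/(1+exp(-(2.17--1.36))) = 0.9715
I = P*(1-P) = 0.9715 * 0.0285
I = 0.0277

0.0277


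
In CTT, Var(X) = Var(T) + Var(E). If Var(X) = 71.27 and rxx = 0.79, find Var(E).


var_true = rxx * var_obs = 0.79 * 71.27 = 56.3033
var_error = var_obs - var_true
var_error = 71.27 - 56.3033
var_error = 14.9667

14.9667


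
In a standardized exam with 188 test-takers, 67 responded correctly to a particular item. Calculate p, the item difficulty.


Item difficulty p = number correct / total examinees
p = 67 / 188
p = 0.3564

0.3564


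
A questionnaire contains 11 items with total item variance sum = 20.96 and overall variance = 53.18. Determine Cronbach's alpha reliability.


alpha = (k/(k-1)) * (1 - sum(si^2)/s_total^2)
= (11/10) * (1 - 20.96/53.18)
alpha = 0.6665

0.6665


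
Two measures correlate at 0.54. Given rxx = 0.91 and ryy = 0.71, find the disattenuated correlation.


r_corrected = rxy / sqrt(rxx * ryy)
= 0.54 / sqrt(0.91 * 0.71)
= 0.54 / sqrt(0.6461)
= 0.54 / 0.803803
r_corrected = 0.6718

0.6718


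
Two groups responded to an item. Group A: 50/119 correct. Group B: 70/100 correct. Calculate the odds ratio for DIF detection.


Odds_A = 50/69 = 0.7246
Odds_B = 70/30 = 2.3333
OR = Odds_A / Odds_B = 0.7246 / 2.3333
Exactly, OR = (50 * 30) / (69 * 70) = 1500 / 4830
OR = 0.3106

0.3106


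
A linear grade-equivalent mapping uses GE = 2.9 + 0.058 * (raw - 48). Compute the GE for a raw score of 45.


raw - median = 45 - 48 = -3
slope * diff = 0.058 * -3 = -0.174
GE = 2.9 + -0.174
GE = 2.726

2.726


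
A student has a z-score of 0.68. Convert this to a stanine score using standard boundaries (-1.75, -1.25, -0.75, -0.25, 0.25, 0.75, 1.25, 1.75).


Stanine boundaries: [-1.75, -1.25, -0.75, -0.25, 0.25, 0.75, 1.25, 1.75]
z = 0.68
Check each boundary:
  z >= -1.75 -> could be stanine 2
  z >= -1.25 -> could be stanine 3
  z >= -0.75 -> could be stanine 4
  z >= -0.25 -> could be stanine 5
  z >= 0.25 -> could be stanine 6
  z < 0.75
  z < 1.25
  z < 1.75
Highest qualifying boundary gives stanine = 6

6


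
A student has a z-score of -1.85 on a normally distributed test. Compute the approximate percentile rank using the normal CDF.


CDF(z) = 0.5 * (1 + erf(z/sqrt(2)))
erf(-1.3081) = -0.9357
CDF = 0.0322
Percentile rank = 0.0322 * 100 = 3.22

3.22


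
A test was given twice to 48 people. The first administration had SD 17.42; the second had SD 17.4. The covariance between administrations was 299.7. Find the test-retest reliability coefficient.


r = cov(X,Y) / (SD_X * SD_Y)
r = 299.7 / (17.42 * 17.4)
r = 299.7 / 303.108
r = 0.9888

0.9888


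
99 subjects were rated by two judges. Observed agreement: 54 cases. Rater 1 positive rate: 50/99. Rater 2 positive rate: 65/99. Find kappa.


P_o = 54/99 = 0.545455
P_e = (50*65 + 49*34) / 9801 = 0.501581
kappa = (P_o - P_e) / (1 - P_e)
kappa = (0.545455 - 0.501581) / (1 - 0.501581)
kappa = 0.088

0.088


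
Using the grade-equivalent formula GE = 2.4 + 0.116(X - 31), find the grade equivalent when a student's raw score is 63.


raw - median = 63 - 31 = 32
slope * diff = 0.116 * 32 = 3.712
GE = 2.4 + 3.712
GE = 6.112

6.112


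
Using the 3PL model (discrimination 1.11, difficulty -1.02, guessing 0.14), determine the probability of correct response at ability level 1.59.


logit = 1.11*(1.59 - -1.02) = 2.8971
P* = 1/(1 + exp(-2.8971)) = 0.9477
P = 0.14 + (1 - 0.14) * 0.9477
P = 0.955

0.955


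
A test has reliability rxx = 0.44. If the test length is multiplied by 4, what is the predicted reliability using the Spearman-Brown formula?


r_new = (n * rxx) / (1 + (n-1) * rxx)
r_new = (4 * 0.44) / (1 + 3 * 0.44)
r_new = 1.76 / 2.32
r_new = 0.7586

0.7586


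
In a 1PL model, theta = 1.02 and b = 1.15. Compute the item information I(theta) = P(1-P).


P = 1/(1+exp(-(1.02-1.15))) = 0.4675
I = P*(1-P) = 0.4675 * 0.5325
I = 0.2489

0.2489


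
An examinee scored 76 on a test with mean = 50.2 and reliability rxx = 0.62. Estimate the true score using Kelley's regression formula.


T_est = rxx * X + (1 - rxx) * mean
T_est = 0.62 * 76 + 0.38 * 50.2
T_est = 47.12 + 19.076
T_est = 66.196

66.196


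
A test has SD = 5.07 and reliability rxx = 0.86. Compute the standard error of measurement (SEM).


SEM = SD * sqrt(1 - rxx)
SEM = 5.07 * sqrt(1 - 0.86)
SEM = 5.07 * sqrt(0.14) = 5.07 * 0.374166
SEM = 1.897

1.897


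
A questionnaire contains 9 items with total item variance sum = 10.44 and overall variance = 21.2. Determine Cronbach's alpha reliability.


alpha = (k/(k-1)) * (1 - sum(si^2)/s_total^2)
= (9/8) * (1 - 10.44/21.2)
alpha = 0.571

0.571


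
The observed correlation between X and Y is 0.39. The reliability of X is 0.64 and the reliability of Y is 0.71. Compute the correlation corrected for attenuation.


r_corrected = rxy / sqrt(rxx * ryy)
= 0.39 / sqrt(0.64 * 0.71)
= 0.39 / sqrt(0.4544)
= 0.39 / 0.674092
r_corrected = 0.5786

0.5786


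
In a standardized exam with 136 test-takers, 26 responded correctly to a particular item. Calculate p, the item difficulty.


Item difficulty p = number correct / total examinees
p = 26 / 136
p = 0.1912

0.1912


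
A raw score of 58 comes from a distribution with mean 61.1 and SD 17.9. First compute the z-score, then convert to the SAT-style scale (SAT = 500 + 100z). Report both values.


z = (X - mean) / SD = (58 - 61.1) / 17.9
z = -3.1 / 17.9
z = -0.1732
SAT-scale = SAT = 500 + 100z
Carry z at full precision (z = -3.1 / 17.9) into the conversion:
SAT-scale = 500 + 100 * (-3.1 / 17.9) = 500 + -310 / 17.9
SAT-scale = 500 + -17.3184
SAT-scale = 482.6816

482.6816


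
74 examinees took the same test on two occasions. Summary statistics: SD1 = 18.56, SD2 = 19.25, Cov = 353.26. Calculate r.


r = cov(X,Y) / (SD_X * SD_Y)
r = 353.26 / (18.56 * 19.25)
r = 353.26 / 357.28
r = 0.9887

0.9887


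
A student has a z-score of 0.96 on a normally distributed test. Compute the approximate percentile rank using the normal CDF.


CDF(z) = 0.5 * (1 + erf(z/sqrt(2)))
erf(0.6788) = 0.6629
CDF = 0.8315
Percentile rank = 0.8315 * 100 = 83.15

83.15


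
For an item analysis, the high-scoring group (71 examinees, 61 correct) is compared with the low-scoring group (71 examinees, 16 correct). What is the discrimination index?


p_upper = 61/71 = 0.8592
p_lower = 16/71 = 0.2254
D = 0.8592 - 0.2254 = 0.6338

0.6338


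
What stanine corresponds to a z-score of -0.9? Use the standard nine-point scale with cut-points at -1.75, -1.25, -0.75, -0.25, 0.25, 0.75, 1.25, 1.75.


Stanine boundaries: [-1.75, -1.25, -0.75, -0.25, 0.25, 0.75, 1.25, 1.75]
z = -0.9
Check each boundary:
  z >= -1.75 -> could be stanine 2
  z >= -1.25 -> could be stanine 3
  z < -0.75
  z < -0.25
  z < 0.25
  z < 0.75
  z < 1.25
  z < 1.75
Highest qualifying boundary gives stanine = 3

3


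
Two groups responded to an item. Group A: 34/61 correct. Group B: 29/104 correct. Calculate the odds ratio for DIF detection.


Odds_A = 34/27 = 1.2593
Odds_B = 29/75 = 0.3867
OR = Odds_A / Odds_B = 1.2593 / 0.3867
Exactly, OR = (34 * 75) / (27 * 29) = 2550 / 783
OR = 3.2567

3.2567


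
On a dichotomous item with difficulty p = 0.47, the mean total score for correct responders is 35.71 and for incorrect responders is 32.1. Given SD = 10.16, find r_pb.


q = 1 - p = 0.53
rpb = ((M1 - M0) / SD) * sqrt(p * q)
rpb = ((35.71 - 32.1) / 10.16) * sqrt(0.47 * 0.53)
rpb = 0.1773

0.1773


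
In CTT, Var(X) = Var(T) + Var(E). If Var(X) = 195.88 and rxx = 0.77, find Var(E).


var_true = rxx * var_obs = 0.77 * 195.88 = 150.8276
var_error = var_obs - var_true
var_error = 195.88 - 150.8276
var_error = 45.0524

45.0524


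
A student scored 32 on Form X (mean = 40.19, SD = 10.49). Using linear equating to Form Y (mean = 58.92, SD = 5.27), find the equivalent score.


slope = SD_Y / SD_X = 5.27 / 10.49 ~ 0.5024
intercept = mean_Y - slope * mean_X = 58.92 - (5.27 / 10.49) * 40.19 ~ 38.7292
Y = slope * X + intercept. To avoid rounding drift from the rounded slope/intercept, evaluate the equivalent form Y = mean_Y + SD_Y * (X - mean_X) / SD_X at full precision:
Y = 58.92 + 5.27 * (32 - 40.19) / 10.49
Y = 58.92 - 5.27 * 8.19 / 10.49
Y = 58.92 - 43.1613 / 10.49
Y = 58.92 - 4.1145
Y = 54.8055

54.8055


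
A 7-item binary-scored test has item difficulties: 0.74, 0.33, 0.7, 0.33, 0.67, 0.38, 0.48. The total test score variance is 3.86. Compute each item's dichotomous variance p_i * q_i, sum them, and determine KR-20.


For each item, compute p_i * q_i:
  Item 1: 0.74 * 0.26 = 0.1924
  Item 2: 0.33 * 0.67 = 0.2211
  Item 3: 0.7 * 0.3 = 0.21
  Item 4: 0.33 * 0.67 = 0.2211
  Item 5: 0.67 * 0.33 = 0.2211
  Item 6: 0.38 * 0.62 = 0.2356
  Item 7: 0.48 * 0.52 = 0.2496
Sum(p_i * q_i) = 0.1924 + 0.2211 + 0.21 + 0.2211 + 0.2211 + 0.2356 + 0.2496 = 1.5509
KR-20 = (k/(k-1)) * (1 - Sum(p_i*q_i) / Var_total)
= (7/6) * (1 - 1.5509/3.86)
= 1.1667 * 0.5982
KR-20 = 0.6979

0.6979


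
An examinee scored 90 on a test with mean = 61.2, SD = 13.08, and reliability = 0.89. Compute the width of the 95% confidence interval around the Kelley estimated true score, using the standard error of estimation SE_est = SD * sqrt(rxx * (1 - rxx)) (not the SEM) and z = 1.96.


True score estimate = 0.89*90 + 0.11*61.2 = 86.832
SE_est = SD * sqrt(rxx * (1 - rxx)) = 13.08 * sqrt(0.89 * 0.11) = 13.08 * sqrt(0.0979) = 4.092598
CI = T_est +/- z * SE_est, so width = 2 * z * SE_est = 2 * 1.96 * 4.092598
Width = 16.043

16.043


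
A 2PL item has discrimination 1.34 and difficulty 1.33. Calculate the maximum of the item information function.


For 2PL, max info at theta = b = 1.33
I_max = a^2 / 4 = 1.34^2 / 4
= 1.7956 / 4
I_max = 0.4489

0.4489


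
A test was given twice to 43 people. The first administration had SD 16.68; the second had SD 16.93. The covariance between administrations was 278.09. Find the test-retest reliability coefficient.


r = cov(X,Y) / (SD_X * SD_Y)
r = 278.09 / (16.68 * 16.93)
r = 278.09 / 282.3924
r = 0.9848

0.9848
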